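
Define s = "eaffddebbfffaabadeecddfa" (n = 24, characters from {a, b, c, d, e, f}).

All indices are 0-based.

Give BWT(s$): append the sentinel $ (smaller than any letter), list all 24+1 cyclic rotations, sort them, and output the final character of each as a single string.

rank  rotation                   last
    0  $eaffddebbfffaabadeecddfa  a
    1  a$eaffddebbfffaabadeecddf  f
    2  aabadeecddfa$eaffddebbfff  f
    3  abadeecddfa$eaffddebbfffa  a
    4  adeecddfa$eaffddebbfffaab  b
    5  affddebbfffaabadeecddfa$e  e
    6  badeecddfa$eaffddebbfffaa  a
    7  bbfffaabadeecddfa$eaffdde  e
    8  bfffaabadeecddfa$eaffddeb  b
    9  cddfa$eaffddebbfffaabadee  e
   10  ddebbfffaabadeecddfa$eaff  f
   11  ddfa$eaffddebbfffaabadeec  c
   12  debbfffaabadeecddfa$eaffd  d
   13  deecddfa$eaffddebbfffaaba  a
   14  dfa$eaffddebbfffaabadeecd  d
   15  eaffddebbfffaabadeecddfa$  $
   16  ebbfffaabadeecddfa$eaffdd  d
   17  ecddfa$eaffddebbfffaabade  e
   18  eecddfa$eaffddebbfffaabad  d
   19  fa$eaffddebbfffaabadeecdd  d
   20  faabadeecddfa$eaffddebbff  f
   21  fddebbfffaabadeecddfa$eaf  f
   22  ffaabadeecddfa$eaffddebbf  f
   23  ffddebbfffaabadeecddfa$ea  a
   24  fffaabadeecddfa$eaffddebb  b

affabeaebefcdad$deddfffab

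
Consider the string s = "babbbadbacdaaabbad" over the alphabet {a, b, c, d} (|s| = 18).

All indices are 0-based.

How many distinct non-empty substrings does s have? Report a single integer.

145

sorted suffixes:
  #0 SA[0]=11  'aaabbad'
  #1 SA[1]=12  'aabbad'
  #2 SA[2]=13  'abbad'
  #3 SA[3]=1  'abbbadbacdaaabbad'
  #4 SA[4]=8  'acdaaabbad'
  #5 SA[5]=16  'ad'
  #6 SA[6]=5  'adbacdaaabbad'
  #7 SA[7]=0  'babbbadbacdaaabbad'
  #8 SA[8]=7  'bacdaaabbad'
  #9 SA[9]=15  'bad'
  #10 SA[10]=4  'badbacdaaabbad'
  #11 SA[11]=14  'bbad'
  #12 SA[12]=3  'bbadbacdaaabbad'
  #13 SA[13]=2  'bbbadbacdaaabbad'
  #14 SA[14]=9  'cdaaabbad'
  #15 SA[15]=17  'd'
  #16 SA[16]=10  'daaabbad'
  #17 SA[17]=6  'dbacdaaabbad'

SA = [11, 12, 13, 1, 8, 16, 5, 0, 7, 15, 4, 14, 3, 2, 9, 17, 10, 6]
rank  pair      lcp
   1  s[11:],s[12:]  2  'aa'
   2  s[12:],s[13:]  1  'a'
   3  s[13:],s[1:]  3  'abb'
   4  s[1:],s[8:]  1  'a'
   5  s[8:],s[16:]  1  'a'
   6  s[16:],s[5:]  2  'ad'
   7  s[5:],s[0:]  0  ''
   8  s[0:],s[7:]  2  'ba'
   9  s[7:],s[15:]  2  'ba'
  10  s[15:],s[4:]  3  'bad'
  11  s[4:],s[14:]  1  'b'
  12  s[14:],s[3:]  4  'bbad'
  13  s[3:],s[2:]  2  'bb'
  14  s[2:],s[9:]  0  ''
  15  s[9:],s[17:]  0  ''
  16  s[17:],s[10:]  1  'd'
  17  s[10:],s[6:]  1  'd'

n(n+1)/2 = 18·19/2 = 171
Σ LCP = 0 + 2 + 1 + 3 + 1 + 1 + 2 + 0 + 2 + 2 + 3 + 1 + 4 + 2 + 0 + 0 + 1 + 1 = 26
distinct = 171 − 26 = 145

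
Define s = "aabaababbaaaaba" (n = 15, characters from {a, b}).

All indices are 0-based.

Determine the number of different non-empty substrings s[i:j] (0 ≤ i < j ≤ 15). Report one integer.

89

rank→(start, suffix):
  0 → (14, 'a')
  1 → (9, 'aaaaba')
  2 → (10, 'aaaba')
  3 → (11, 'aaba')
  4 → (0, 'aabaababbaaaaba')
  5 → (3, 'aababbaaaaba')
  6 → (12, 'aba')
  7 → (1, 'abaababbaaaaba')
  8 → (4, 'ababbaaaaba')
  9 → (6, 'abbaaaaba')
  10 → (13, 'ba')
  11 → (8, 'baaaaba')
  12 → (2, 'baababbaaaaba')
  13 → (5, 'babbaaaaba')
  14 → (7, 'bbaaaaba')

SA = [14, 9, 10, 11, 0, 3, 12, 1, 4, 6, 13, 8, 2, 5, 7]
i: (SA[i-1],SA[i]) lcp shared
  1: (14,9) 1 'a'
  2: (9,10) 3 'aaa'
  3: (10,11) 2 'aa'
  4: (11,0) 4 'aaba'
  5: (0,3) 4 'aaba'
  6: (3,12) 1 'a'
  7: (12,1) 3 'aba'
  8: (1,4) 3 'aba'
  9: (4,6) 2 'ab'
  10: (6,13) 0 ''
  11: (13,8) 2 'ba'
  12: (8,2) 3 'baa'
  13: (2,5) 2 'ba'
  14: (5,7) 1 'b'

n(n+1)/2 = 15·16/2 = 120
Σ LCP = 0 + 1 + 3 + 2 + 4 + 4 + 1 + 3 + 3 + 2 + 0 + 2 + 3 + 2 + 1 = 31
distinct = 120 − 31 = 89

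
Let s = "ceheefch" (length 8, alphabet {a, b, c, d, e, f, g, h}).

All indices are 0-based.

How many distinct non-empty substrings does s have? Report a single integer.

32

rank | idx | suffix
   0 |   0 | ceheefch
   1 |   6 | ch
   2 |   3 | eefch
   3 |   4 | efch
   4 |   1 | eheefch
   5 |   5 | fch
   6 |   7 | h
   7 |   2 | heefch

SA = [0, 6, 3, 4, 1, 5, 7, 2]
[i] adj suffixes → lcp
  [1] 0/6 → 1 ('c')
  [2] 6/3 → 0 ('')
  [3] 3/4 → 1 ('e')
  [4] 4/1 → 1 ('e')
  [5] 1/5 → 0 ('')
  [6] 5/7 → 0 ('')
  [7] 7/2 → 1 ('h')

n(n+1)/2 = 8·9/2 = 36
Σ LCP = 0 + 1 + 0 + 1 + 1 + 0 + 0 + 1 = 4
distinct = 36 − 4 = 32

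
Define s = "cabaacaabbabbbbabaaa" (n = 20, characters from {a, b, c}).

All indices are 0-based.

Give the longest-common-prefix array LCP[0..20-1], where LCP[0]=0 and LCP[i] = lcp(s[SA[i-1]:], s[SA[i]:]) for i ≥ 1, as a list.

[0, 1, 2, 2, 2, 1, 4, 2, 3, 1, 0, 3, 2, 3, 1, 4, 2, 3, 0, 2]

rank | idx | suffix
   0 |  19 | a
   1 |  18 | aa
   2 |  17 | aaa
   3 |   6 | aabbabbbbabaaa
   4 |   3 | aacaabbabbbbabaaa
   5 |  15 | abaaa
   6 |   1 | abaacaabbabbbbabaaa
   7 |   7 | abbabbbbabaaa
   8 |  10 | abbbbabaaa
   9 |   4 | acaabbabbbbabaaa
  10 |  16 | baaa
  11 |   2 | baacaabbabbbbabaaa
  12 |  14 | babaaa
  13 |   9 | babbbbabaaa
  14 |  13 | bbabaaa
  15 |   8 | bbabbbbabaaa
  16 |  12 | bbbabaaa
  17 |  11 | bbbbabaaa
  18 |   5 | caabbabbbbabaaa
  19 |   0 | cabaacaabbabbbbabaaa

SA = [19, 18, 17, 6, 3, 15, 1, 7, 10, 4, 16, 2, 14, 9, 13, 8, 12, 11, 5, 0]
[i] adj suffixes → lcp
  [1] 19/18 → 1 ('a')
  [2] 18/17 → 2 ('aa')
  [3] 17/6 → 2 ('aa')
  [4] 6/3 → 2 ('aa')
  [5] 3/15 → 1 ('a')
  [6] 15/1 → 4 ('abaa')
  [7] 1/7 → 2 ('ab')
  [8] 7/10 → 3 ('abb')
  [9] 10/4 → 1 ('a')
  [10] 4/16 → 0 ('')
  [11] 16/2 → 3 ('baa')
  [12] 2/14 → 2 ('ba')
  [13] 14/9 → 3 ('bab')
  [14] 9/13 → 1 ('b')
  [15] 13/8 → 4 ('bbab')
  [16] 8/12 → 2 ('bb')
  [17] 12/11 → 3 ('bbb')
  [18] 11/5 → 0 ('')
  [19] 5/0 → 2 ('ca')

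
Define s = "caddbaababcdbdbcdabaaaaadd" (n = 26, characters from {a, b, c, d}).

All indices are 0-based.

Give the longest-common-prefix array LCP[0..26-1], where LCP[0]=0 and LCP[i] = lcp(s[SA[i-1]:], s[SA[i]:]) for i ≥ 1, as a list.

sorted suffixes:
  #0 SA[0]=19  'aaaaadd'
  #1 SA[1]=20  'aaaadd'
  #2 SA[2]=21  'aaadd'
  #3 SA[3]=5  'aababcdbdbcdabaaaaadd'
  #4 SA[4]=22  'aadd'
  #5 SA[5]=17  'abaaaaadd'
  #6 SA[6]=6  'ababcdbdbcdabaaaaadd'
  #7 SA[7]=8  'abcdbdbcdabaaaaadd'
  #8 SA[8]=23  'add'
  #9 SA[9]=1  'addbaababcdbdbcdabaaaaadd'
  #10 SA[10]=18  'baaaaadd'
  #11 SA[11]=4  'baababcdbdbcdabaaaaadd'
  #12 SA[12]=7  'babcdbdbcdabaaaaadd'
  #13 SA[13]=14  'bcdabaaaaadd'
  #14 SA[14]=9  'bcdbdbcdabaaaaadd'
  #15 SA[15]=12  'bdbcdabaaaaadd'
  #16 SA[16]=0  'caddbaababcdbdbcdabaaaaadd'
  #17 SA[17]=15  'cdabaaaaadd'
  #18 SA[18]=10  'cdbdbcdabaaaaadd'
  #19 SA[19]=25  'd'
  #20 SA[20]=16  'dabaaaaadd'
  #21 SA[21]=3  'dbaababcdbdbcdabaaaaadd'
  #22 SA[22]=13  'dbcdabaaaaadd'
  #23 SA[23]=11  'dbdbcdabaaaaadd'
  #24 SA[24]=24  'dd'
  #25 SA[25]=2  'ddbaababcdbdbcdabaaaaadd'

SA = [19, 20, 21, 5, 22, 17, 6, 8, 23, 1, 18, 4, 7, 14, 9, 12, 0, 15, 10, 25, 16, 3, 13, 11, 24, 2]
rank  pair      lcp
   1  s[19:],s[20:]  4  'aaaa'
   2  s[20:],s[21:]  3  'aaa'
   3  s[21:],s[5:]  2  'aa'
   4  s[5:],s[22:]  2  'aa'
   5  s[22:],s[17:]  1  'a'
   6  s[17:],s[6:]  3  'aba'
   7  s[6:],s[8:]  2  'ab'
   8  s[8:],s[23:]  1  'a'
   9  s[23:],s[1:]  3  'add'
  10  s[1:],s[18:]  0  ''
  11  s[18:],s[4:]  3  'baa'
  12  s[4:],s[7:]  2  'ba'
  13  s[7:],s[14:]  1  'b'
  14  s[14:],s[9:]  3  'bcd'
  15  s[9:],s[12:]  1  'b'
  16  s[12:],s[0:]  0  ''
  17  s[0:],s[15:]  1  'c'
  18  s[15:],s[10:]  2  'cd'
  19  s[10:],s[25:]  0  ''
  20  s[25:],s[16:]  1  'd'
  21  s[16:],s[3:]  1  'd'
  22  s[3:],s[13:]  2  'db'
  23  s[13:],s[11:]  2  'db'
  24  s[11:],s[24:]  1  'd'
  25  s[24:],s[2:]  2  'dd'

[0, 4, 3, 2, 2, 1, 3, 2, 1, 3, 0, 3, 2, 1, 3, 1, 0, 1, 2, 0, 1, 1, 2, 2, 1, 2]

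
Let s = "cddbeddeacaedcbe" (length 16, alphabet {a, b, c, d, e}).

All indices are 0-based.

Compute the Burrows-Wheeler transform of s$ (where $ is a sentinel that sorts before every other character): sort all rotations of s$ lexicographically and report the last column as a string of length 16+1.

eeccdad$decedbdab

rank  rotation           last
    0  $cddbeddeacaedcbe  e
    1  acaedcbe$cddbedde  e
    2  aedcbe$cddbeddeac  c
    3  be$cddbeddeacaedc  c
    4  beddeacaedcbe$cdd  d
    5  caedcbe$cddbeddea  a
    6  cbe$cddbeddeacaed  d
    7  cddbeddeacaedcbe$  $
    8  dbeddeacaedcbe$cd  d
    9  dcbe$cddbeddeacae  e
   10  ddbeddeacaedcbe$c  c
   11  ddeacaedcbe$cddbe  e
   12  deacaedcbe$cddbed  d
   13  e$cddbeddeacaedcb  b
   14  eacaedcbe$cddbedd  d
   15  edcbe$cddbeddeaca  a
   16  eddeacaedcbe$cddb  b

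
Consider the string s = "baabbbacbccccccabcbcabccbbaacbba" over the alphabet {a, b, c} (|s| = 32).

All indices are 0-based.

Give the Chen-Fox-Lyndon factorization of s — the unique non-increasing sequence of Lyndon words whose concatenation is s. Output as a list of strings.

emit factor 1: 'b' (i=0, period=1)
emit factor 2: 'aabbbacbccccccabcbcabccbbaacbb' (i=1, period=30)
emit factor 3: 'a' (i=31, period=1)

["b", "aabbbacbccccccabcbcabccbbaacbb", "a"]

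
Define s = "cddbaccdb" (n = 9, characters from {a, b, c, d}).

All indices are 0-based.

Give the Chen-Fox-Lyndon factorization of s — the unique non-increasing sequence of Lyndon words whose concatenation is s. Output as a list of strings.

emit factor 1: 'cdd' (i=0, period=3)
emit factor 2: 'b' (i=3, period=1)
emit factor 3: 'accdb' (i=4, period=5)

["cdd", "b", "accdb"]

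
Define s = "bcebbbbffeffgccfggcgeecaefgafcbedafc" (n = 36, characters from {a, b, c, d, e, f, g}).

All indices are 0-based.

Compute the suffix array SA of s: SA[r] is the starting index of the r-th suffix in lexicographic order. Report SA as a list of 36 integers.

rank | idx | suffix
   0 |  23 | aefgafcbedafc
   1 |  33 | afc
   2 |  27 | afcbedafc
   3 |   3 | bbbbffeffgccfggcgeecaefgafcbedafc
   4 |   4 | bbbffeffgccfggcgeecaefgafcbedafc
   5 |   5 | bbffeffgccfggcgeecaefgafcbedafc
   6 |   0 | bcebbbbffeffgccfggcgeecaefgafcbedafc
   7 |  30 | bedafc
   8 |   6 | bffeffgccfggcgeecaefgafcbedafc
   9 |  35 | c
  10 |  22 | caefgafcbedafc
  11 |  29 | cbedafc
  12 |  13 | ccfggcgeecaefgafcbedafc
  13 |   1 | cebbbbffeffgccfggcgeecaefgafcbedafc
  14 |  14 | cfggcgeecaefgafcbedafc
  15 |  18 | cgeecaefgafcbedafc
  16 |  32 | dafc
  17 |   2 | ebbbbffeffgccfggcgeecaefgafcbedafc
  18 |  21 | ecaefgafcbedafc
  19 |  31 | edafc
  20 |  20 | eecaefgafcbedafc
  21 |   9 | effgccfggcgeecaefgafcbedafc
  22 |  24 | efgafcbedafc
  23 |  34 | fc
  24 |  28 | fcbedafc
  25 |   8 | feffgccfggcgeecaefgafcbedafc
  26 |   7 | ffeffgccfggcgeecaefgafcbedafc
  27 |  10 | ffgccfggcgeecaefgafcbedafc
  28 |  25 | fgafcbedafc
  29 |  11 | fgccfggcgeecaefgafcbedafc
  30 |  15 | fggcgeecaefgafcbedafc
  31 |  26 | gafcbedafc
  32 |  12 | gccfggcgeecaefgafcbedafc
  33 |  17 | gcgeecaefgafcbedafc
  34 |  19 | geecaefgafcbedafc
  35 |  16 | ggcgeecaefgafcbedafc

[23, 33, 27, 3, 4, 5, 0, 30, 6, 35, 22, 29, 13, 1, 14, 18, 32, 2, 21, 31, 20, 9, 24, 34, 28, 8, 7, 10, 25, 11, 15, 26, 12, 17, 19, 16]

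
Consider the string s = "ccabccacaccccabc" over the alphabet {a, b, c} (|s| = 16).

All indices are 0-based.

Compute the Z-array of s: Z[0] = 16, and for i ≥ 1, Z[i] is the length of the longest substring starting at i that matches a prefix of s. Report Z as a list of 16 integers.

[16, 1, 0, 0, 3, 1, 0, 1, 0, 2, 2, 5, 1, 0, 0, 1]

Z[0]=16
i=1: outside box; Z[1]=1 scan→box=[1,2)
i=2: outside box; Z[2]=0
i=3: outside box; Z[3]=0
i=4: outside box; Z[4]=3 scan→box=[4,7)
i=5: min(r-i=2, Z[1]=1)=1; Z[5]=1
i=6: min(r-i=1, Z[2]=0)=0; Z[6]=0
i=7: outside box; Z[7]=1 scan→box=[7,8)
i=8: outside box; Z[8]=0
i=9: outside box; Z[9]=2 scan→box=[9,11)
i=10: min(r-i=1, Z[1]=1)=1; Z[10]=2 scan→box=[10,12)
i=11: min(r-i=1, Z[1]=1)=1; Z[11]=5 scan→box=[11,16)
i=12: min(r-i=4, Z[1]=1)=1; Z[12]=1
i=13: min(r-i=3, Z[2]=0)=0; Z[13]=0
i=14: min(r-i=2, Z[3]=0)=0; Z[14]=0
i=15: min(r-i=1, Z[4]=3)=1; Z[15]=1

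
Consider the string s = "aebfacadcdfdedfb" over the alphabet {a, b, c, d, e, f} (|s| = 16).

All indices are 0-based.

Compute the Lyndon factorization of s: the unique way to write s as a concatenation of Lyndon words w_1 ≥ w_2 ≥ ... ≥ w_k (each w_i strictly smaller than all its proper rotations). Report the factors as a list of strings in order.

["aebf", "acadcdfdedfb"]

emit factor 1: 'aebf' (i=0, period=4)
emit factor 2: 'acadcdfdedfb' (i=4, period=12)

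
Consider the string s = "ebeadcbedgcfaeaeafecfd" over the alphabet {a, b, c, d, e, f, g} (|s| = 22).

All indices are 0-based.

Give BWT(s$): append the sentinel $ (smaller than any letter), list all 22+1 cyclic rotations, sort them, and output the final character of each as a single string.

rank  rotation                 last
    0  $ebeadcbedgcfaeaeafecfd  d
    1  adcbedgcfaeaeafecfd$ebe  e
    2  aeaeafecfd$ebeadcbedgcf  f
    3  aeafecfd$ebeadcbedgcfae  e
    4  afecfd$ebeadcbedgcfaeae  e
    5  beadcbedgcfaeaeafecfd$e  e
    6  bedgcfaeaeafecfd$ebeadc  c
    7  cbedgcfaeaeafecfd$ebead  d
    8  cfaeaeafecfd$ebeadcbedg  g
    9  cfd$ebeadcbedgcfaeaeafe  e
   10  d$ebeadcbedgcfaeaeafecf  f
   11  dcbedgcfaeaeafecfd$ebea  a
   12  dgcfaeaeafecfd$ebeadcbe  e
   13  eadcbedgcfaeaeafecfd$eb  b
   14  eaeafecfd$ebeadcbedgcfa  a
   15  eafecfd$ebeadcbedgcfaea  a
   16  ebeadcbedgcfaeaeafecfd$  $
   17  ecfd$ebeadcbedgcfaeaeaf  f
   18  edgcfaeaeafecfd$ebeadcb  b
   19  faeaeafecfd$ebeadcbedgc  c
   20  fd$ebeadcbedgcfaeaeafec  c
   21  fecfd$ebeadcbedgcfaeaea  a
   22  gcfaeaeafecfd$ebeadcbed  d

defeeecdgefaebaa$fbccad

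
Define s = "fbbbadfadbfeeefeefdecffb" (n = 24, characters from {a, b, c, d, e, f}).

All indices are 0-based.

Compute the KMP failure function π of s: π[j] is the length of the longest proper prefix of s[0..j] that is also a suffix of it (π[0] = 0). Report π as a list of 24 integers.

π[0] = 0
j=1 s[j]='b': π[1]=0 (border '')
j=2 s[j]='b': π[2]=0 (border '')
j=3 s[j]='b': π[3]=0 (border '')
j=4 s[j]='a': π[4]=0 (border '')
j=5 s[j]='d': π[5]=0 (border '')
j=6 s[j]='f': π[6]=1 (border 'f')
j=7 s[j]='a': k: 1→0; π[7]=0 (border '')
j=8 s[j]='d': π[8]=0 (border '')
j=9 s[j]='b': π[9]=0 (border '')
j=10 s[j]='f': π[10]=1 (border 'f')
j=11 s[j]='e': k: 1→0; π[11]=0 (border '')
j=12 s[j]='e': π[12]=0 (border '')
j=13 s[j]='e': π[13]=0 (border '')
j=14 s[j]='f': π[14]=1 (border 'f')
j=15 s[j]='e': k: 1→0; π[15]=0 (border '')
j=16 s[j]='e': π[16]=0 (border '')
j=17 s[j]='f': π[17]=1 (border 'f')
j=18 s[j]='d': k: 1→0; π[18]=0 (border '')
j=19 s[j]='e': π[19]=0 (border '')
j=20 s[j]='c': π[20]=0 (border '')
j=21 s[j]='f': π[21]=1 (border 'f')
j=22 s[j]='f': k: 1→0; π[22]=1 (border 'f')
j=23 s[j]='b': π[23]=2 (border 'fb')

[0, 0, 0, 0, 0, 0, 1, 0, 0, 0, 1, 0, 0, 0, 1, 0, 0, 1, 0, 0, 0, 1, 1, 2]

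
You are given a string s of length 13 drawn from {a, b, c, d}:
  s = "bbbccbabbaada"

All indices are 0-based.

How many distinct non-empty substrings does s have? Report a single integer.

sorted suffixes:
  #0 SA[0]=12  'a'
  #1 SA[1]=9  'aada'
  #2 SA[2]=6  'abbaada'
  #3 SA[3]=10  'ada'
  #4 SA[4]=8  'baada'
  #5 SA[5]=5  'babbaada'
  #6 SA[6]=7  'bbaada'
  #7 SA[7]=0  'bbbccbabbaada'
  #8 SA[8]=1  'bbccbabbaada'
  #9 SA[9]=2  'bccbabbaada'
  #10 SA[10]=4  'cbabbaada'
  #11 SA[11]=3  'ccbabbaada'
  #12 SA[12]=11  'da'

SA = [12, 9, 6, 10, 8, 5, 7, 0, 1, 2, 4, 3, 11]
[i] adj suffixes → lcp
  [1] 12/9 → 1 ('a')
  [2] 9/6 → 1 ('a')
  [3] 6/10 → 1 ('a')
  [4] 10/8 → 0 ('')
  [5] 8/5 → 2 ('ba')
  [6] 5/7 → 1 ('b')
  [7] 7/0 → 2 ('bb')
  [8] 0/1 → 2 ('bb')
  [9] 1/2 → 1 ('b')
  [10] 2/4 → 0 ('')
  [11] 4/3 → 1 ('c')
  [12] 3/11 → 0 ('')

n(n+1)/2 = 13·14/2 = 91
Σ LCP = 0 + 1 + 1 + 1 + 0 + 2 + 1 + 2 + 2 + 1 + 0 + 1 + 0 = 12
distinct = 91 − 12 = 79

79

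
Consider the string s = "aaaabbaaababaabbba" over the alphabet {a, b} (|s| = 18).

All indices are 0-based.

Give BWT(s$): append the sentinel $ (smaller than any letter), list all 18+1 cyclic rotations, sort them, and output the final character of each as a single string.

ab$baaabbaaabbaabaa

rank  rotation             last
    0  $aaaabbaaababaabbba  a
    1  a$aaaabbaaababaabbb  b
    2  aaaabbaaababaabbba$  $
    3  aaababaabbba$aaaabb  b
    4  aaabbaaababaabbba$a  a
    5  aababaabbba$aaaabba  a
    6  aabbaaababaabbba$aa  a
    7  aabbba$aaaabbaaabab  b
    8  abaabbba$aaaabbaaab  b
    9  ababaabbba$aaaabbaa  a
   10  abbaaababaabbba$aaa  a
   11  abbba$aaaabbaaababa  a
   12  ba$aaaabbaaababaabb  b
   13  baaababaabbba$aaaab  b
   14  baabbba$aaaabbaaaba  a
   15  babaabbba$aaaabbaaa  a
   16  bba$aaaabbaaababaab  b
   17  bbaaababaabbba$aaaa  a
   18  bbba$aaaabbaaababaa  a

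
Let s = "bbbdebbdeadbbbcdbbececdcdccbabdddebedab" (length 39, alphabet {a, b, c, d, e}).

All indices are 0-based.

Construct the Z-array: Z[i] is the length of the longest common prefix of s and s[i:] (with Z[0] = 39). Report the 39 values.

[39, 2, 1, 0, 0, 2, 1, 0, 0, 0, 0, 3, 2, 1, 0, 0, 2, 1, 0, 0, 0, 0, 0, 0, 0, 0, 0, 1, 0, 1, 0, 0, 0, 0, 1, 0, 0, 0, 1]

Z[0]=39
i=1: outside box; Z[1]=2 scan→box=[1,3)
i=2: min(r-i=1, Z[1]=2)=1; Z[2]=1
i=3: outside box; Z[3]=0
i=4: outside box; Z[4]=0
i=5: outside box; Z[5]=2 scan→box=[5,7)
i=6: min(r-i=1, Z[1]=2)=1; Z[6]=1
i=7: outside box; Z[7]=0
i=8: outside box; Z[8]=0
i=9: outside box; Z[9]=0
i=10: outside box; Z[10]=0
i=11: outside box; Z[11]=3 scan→box=[11,14)
i=12: min(r-i=2, Z[1]=2)=2; Z[12]=2
i=13: min(r-i=1, Z[2]=1)=1; Z[13]=1
i=14: outside box; Z[14]=0
i=15: outside box; Z[15]=0
i=16: outside box; Z[16]=2 scan→box=[16,18)
i=17: min(r-i=1, Z[1]=2)=1; Z[17]=1
i=18: outside box; Z[18]=0
i=19: outside box; Z[19]=0
i=20: outside box; Z[20]=0
i=21: outside box; Z[21]=0
i=22: outside box; Z[22]=0
i=23: outside box; Z[23]=0
i=24: outside box; Z[24]=0
i=25: outside box; Z[25]=0
i=26: outside box; Z[26]=0
i=27: outside box; Z[27]=1 scan→box=[27,28)
i=28: outside box; Z[28]=0
i=29: outside box; Z[29]=1 scan→box=[29,30)
i=30: outside box; Z[30]=0
i=31: outside box; Z[31]=0
i=32: outside box; Z[32]=0
i=33: outside box; Z[33]=0
i=34: outside box; Z[34]=1 scan→box=[34,35)
i=35: outside box; Z[35]=0
i=36: outside box; Z[36]=0
i=37: outside box; Z[37]=0
i=38: outside box; Z[38]=1 scan→box=[38,39)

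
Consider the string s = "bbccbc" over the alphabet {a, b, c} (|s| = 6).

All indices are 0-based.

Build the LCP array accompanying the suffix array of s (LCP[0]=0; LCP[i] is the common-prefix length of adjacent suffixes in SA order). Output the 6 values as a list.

sorted suffixes:
  #0 SA[0]=0  'bbccbc'
  #1 SA[1]=4  'bc'
  #2 SA[2]=1  'bccbc'
  #3 SA[3]=5  'c'
  #4 SA[4]=3  'cbc'
  #5 SA[5]=2  'ccbc'

SA = [0, 4, 1, 5, 3, 2]
rank  pair      lcp
   1  s[0:],s[4:]  1  'b'
   2  s[4:],s[1:]  2  'bc'
   3  s[1:],s[5:]  0  ''
   4  s[5:],s[3:]  1  'c'
   5  s[3:],s[2:]  1  'c'

[0, 1, 2, 0, 1, 1]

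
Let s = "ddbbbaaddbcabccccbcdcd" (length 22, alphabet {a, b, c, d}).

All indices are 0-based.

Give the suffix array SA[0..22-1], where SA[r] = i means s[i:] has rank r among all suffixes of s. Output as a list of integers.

[5, 11, 6, 4, 3, 2, 9, 12, 17, 10, 16, 15, 14, 13, 20, 18, 21, 1, 8, 19, 0, 7]

rank | idx | suffix
   0 |   5 | aaddbcabccccbcdcd
   1 |  11 | abccccbcdcd
   2 |   6 | addbcabccccbcdcd
   3 |   4 | baaddbcabccccbcdcd
   4 |   3 | bbaaddbcabccccbcdcd
   5 |   2 | bbbaaddbcabccccbcdcd
   6 |   9 | bcabccccbcdcd
   7 |  12 | bccccbcdcd
   8 |  17 | bcdcd
   9 |  10 | cabccccbcdcd
  10 |  16 | cbcdcd
  11 |  15 | ccbcdcd
  12 |  14 | cccbcdcd
  13 |  13 | ccccbcdcd
  14 |  20 | cd
  15 |  18 | cdcd
  16 |  21 | d
  17 |   1 | dbbbaaddbcabccccbcdcd
  18 |   8 | dbcabccccbcdcd
  19 |  19 | dcd
  20 |   0 | ddbbbaaddbcabccccbcdcd
  21 |   7 | ddbcabccccbcdcd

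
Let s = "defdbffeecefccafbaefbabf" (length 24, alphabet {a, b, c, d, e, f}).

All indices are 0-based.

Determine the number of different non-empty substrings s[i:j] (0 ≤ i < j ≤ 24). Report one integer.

276

sorted suffixes:
  #0 SA[0]=21  'abf'
  #1 SA[1]=17  'aefbabf'
  #2 SA[2]=14  'afbaefbabf'
  #3 SA[3]=20  'babf'
  #4 SA[4]=16  'baefbabf'
  #5 SA[5]=22  'bf'
  #6 SA[6]=4  'bffeecefccafbaefbabf'
  #7 SA[7]=13  'cafbaefbabf'
  #8 SA[8]=12  'ccafbaefbabf'
  #9 SA[9]=9  'cefccafbaefbabf'
  #10 SA[10]=3  'dbffeecefccafbaefbabf'
  #11 SA[11]=0  'defdbffeecefccafbaefbabf'
  #12 SA[12]=8  'ecefccafbaefbabf'
  #13 SA[13]=7  'eecefccafbaefbabf'
  #14 SA[14]=18  'efbabf'
  #15 SA[15]=10  'efccafbaefbabf'
  #16 SA[16]=1  'efdbffeecefccafbaefbabf'
  #17 SA[17]=23  'f'
  #18 SA[18]=19  'fbabf'
  #19 SA[19]=15  'fbaefbabf'
  #20 SA[20]=11  'fccafbaefbabf'
  #21 SA[21]=2  'fdbffeecefccafbaefbabf'
  #22 SA[22]=6  'feecefccafbaefbabf'
  #23 SA[23]=5  'ffeecefccafbaefbabf'

SA = [21, 17, 14, 20, 16, 22, 4, 13, 12, 9, 3, 0, 8, 7, 18, 10, 1, 23, 19, 15, 11, 2, 6, 5]
[i] adj suffixes → lcp
  [1] 21/17 → 1 ('a')
  [2] 17/14 → 1 ('a')
  [3] 14/20 → 0 ('')
  [4] 20/16 → 2 ('ba')
  [5] 16/22 → 1 ('b')
  [6] 22/4 → 2 ('bf')
  [7] 4/13 → 0 ('')
  [8] 13/12 → 1 ('c')
  [9] 12/9 → 1 ('c')
  [10] 9/3 → 0 ('')
  [11] 3/0 → 1 ('d')
  [12] 0/8 → 0 ('')
  [13] 8/7 → 1 ('e')
  [14] 7/18 → 1 ('e')
  [15] 18/10 → 2 ('ef')
  [16] 10/1 → 2 ('ef')
  [17] 1/23 → 0 ('')
  [18] 23/19 → 1 ('f')
  [19] 19/15 → 3 ('fba')
  [20] 15/11 → 1 ('f')
  [21] 11/2 → 1 ('f')
  [22] 2/6 → 1 ('f')
  [23] 6/5 → 1 ('f')

n(n+1)/2 = 24·25/2 = 300
Σ LCP = 0 + 1 + 1 + 0 + 2 + 1 + 2 + 0 + 1 + 1 + 0 + 1 + 0 + 1 + 1 + 2 + 2 + 0 + 1 + 3 + 1 + 1 + 1 + 1 = 24
distinct = 300 − 24 = 276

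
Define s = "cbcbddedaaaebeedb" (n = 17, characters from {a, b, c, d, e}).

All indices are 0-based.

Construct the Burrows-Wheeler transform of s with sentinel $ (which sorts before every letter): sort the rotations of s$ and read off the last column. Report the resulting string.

rank  rotation            last
    0  $cbcbddedaaaebeedb  b
    1  aaaebeedb$cbcbdded  d
    2  aaebeedb$cbcbddeda  a
    3  aebeedb$cbcbddedaa  a
    4  b$cbcbddedaaaebeed  d
    5  bcbddedaaaebeedb$c  c
    6  bddedaaaebeedb$cbc  c
    7  beedb$cbcbddedaaae  e
    8  cbcbddedaaaebeedb$  $
    9  cbddedaaaebeedb$cb  b
   10  daaaebeedb$cbcbdde  e
   11  db$cbcbddedaaaebee  e
   12  ddedaaaebeedb$cbcb  b
   13  dedaaaebeedb$cbcbd  d
   14  ebeedb$cbcbddedaaa  a
   15  edaaaebeedb$cbcbdd  d
   16  edb$cbcbddedaaaebe  e
   17  eedb$cbcbddedaaaeb  b

bdaadcce$beebdadeb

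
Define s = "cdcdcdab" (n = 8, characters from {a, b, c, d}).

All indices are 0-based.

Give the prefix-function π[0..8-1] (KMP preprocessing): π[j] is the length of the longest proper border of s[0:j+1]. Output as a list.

π[0] = 0
j=1 s[j]='d': π[1]=0 (border '')
j=2 s[j]='c': π[2]=1 (border 'c')
j=3 s[j]='d': π[3]=2 (border 'cd')
j=4 s[j]='c': π[4]=3 (border 'cdc')
j=5 s[j]='d': π[5]=4 (border 'cdcd')
j=6 s[j]='a': k: 4→2→0; π[6]=0 (border '')
j=7 s[j]='b': π[7]=0 (border '')

[0, 0, 1, 2, 3, 4, 0, 0]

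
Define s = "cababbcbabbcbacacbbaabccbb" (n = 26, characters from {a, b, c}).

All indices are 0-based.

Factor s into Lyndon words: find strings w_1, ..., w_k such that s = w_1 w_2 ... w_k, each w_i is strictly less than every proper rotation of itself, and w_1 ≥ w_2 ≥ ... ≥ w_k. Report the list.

["c", "ababbcbabbcbacacbb", "aabccbb"]

emit factor 1: 'c' (i=0, period=1)
emit factor 2: 'ababbcbabbcbacacbb' (i=1, period=18)
emit factor 3: 'aabccbb' (i=19, period=7)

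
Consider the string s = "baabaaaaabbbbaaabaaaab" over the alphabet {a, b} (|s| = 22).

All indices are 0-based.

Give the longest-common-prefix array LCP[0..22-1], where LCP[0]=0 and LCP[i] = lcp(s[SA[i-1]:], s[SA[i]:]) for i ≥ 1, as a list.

rank | idx | suffix
   0 |   4 | aaaaabbbbaaabaaaab
   1 |  17 | aaaab
   2 |   5 | aaaabbbbaaabaaaab
   3 |  18 | aaab
   4 |  13 | aaabaaaab
   5 |   6 | aaabbbbaaabaaaab
   6 |  19 | aab
   7 |   1 | aabaaaaabbbbaaabaaaab
   8 |  14 | aabaaaab
   9 |   7 | aabbbbaaabaaaab
  10 |  20 | ab
  11 |   2 | abaaaaabbbbaaabaaaab
  12 |  15 | abaaaab
  13 |   8 | abbbbaaabaaaab
  14 |  21 | b
  15 |   3 | baaaaabbbbaaabaaaab
  16 |  16 | baaaab
  17 |  12 | baaabaaaab
  18 |   0 | baabaaaaabbbbaaabaaaab
  19 |  11 | bbaaabaaaab
  20 |  10 | bbbaaabaaaab
  21 |   9 | bbbbaaabaaaab

SA = [4, 17, 5, 18, 13, 6, 19, 1, 14, 7, 20, 2, 15, 8, 21, 3, 16, 12, 0, 11, 10, 9]
i: (SA[i-1],SA[i]) lcp shared
  1: (4,17) 4 'aaaa'
  2: (17,5) 5 'aaaab'
  3: (5,18) 3 'aaa'
  4: (18,13) 4 'aaab'
  5: (13,6) 4 'aaab'
  6: (6,19) 2 'aa'
  7: (19,1) 3 'aab'
  8: (1,14) 7 'aabaaaa'
  9: (14,7) 3 'aab'
  10: (7,20) 1 'a'
  11: (20,2) 2 'ab'
  12: (2,15) 6 'abaaaa'
  13: (15,8) 2 'ab'
  14: (8,21) 0 ''
  15: (21,3) 1 'b'
  16: (3,16) 5 'baaaa'
  17: (16,12) 4 'baaa'
  18: (12,0) 3 'baa'
  19: (0,11) 1 'b'
  20: (11,10) 2 'bb'
  21: (10,9) 3 'bbb'

[0, 4, 5, 3, 4, 4, 2, 3, 7, 3, 1, 2, 6, 2, 0, 1, 5, 4, 3, 1, 2, 3]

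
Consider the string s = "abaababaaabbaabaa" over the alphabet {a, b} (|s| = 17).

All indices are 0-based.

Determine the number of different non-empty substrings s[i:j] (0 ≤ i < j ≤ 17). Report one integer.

113

rank→(start, suffix):
  0 → (16, 'a')
  1 → (15, 'aa')
  2 → (7, 'aaabbaabaa')
  3 → (12, 'aabaa')
  4 → (2, 'aababaaabbaabaa')
  5 → (8, 'aabbaabaa')
  6 → (13, 'abaa')
  7 → (5, 'abaaabbaabaa')
  8 → (0, 'abaababaaabbaabaa')
  9 → (3, 'ababaaabbaabaa')
  10 → (9, 'abbaabaa')
  11 → (14, 'baa')
  12 → (6, 'baaabbaabaa')
  13 → (11, 'baabaa')
  14 → (1, 'baababaaabbaabaa')
  15 → (4, 'babaaabbaabaa')
  16 → (10, 'bbaabaa')

SA = [16, 15, 7, 12, 2, 8, 13, 5, 0, 3, 9, 14, 6, 11, 1, 4, 10]
[i] adj suffixes → lcp
  [1] 16/15 → 1 ('a')
  [2] 15/7 → 2 ('aa')
  [3] 7/12 → 2 ('aa')
  [4] 12/2 → 4 ('aaba')
  [5] 2/8 → 3 ('aab')
  [6] 8/13 → 1 ('a')
  [7] 13/5 → 4 ('abaa')
  [8] 5/0 → 4 ('abaa')
  [9] 0/3 → 3 ('aba')
  [10] 3/9 → 2 ('ab')
  [11] 9/14 → 0 ('')
  [12] 14/6 → 3 ('baa')
  [13] 6/11 → 3 ('baa')
  [14] 11/1 → 5 ('baaba')
  [15] 1/4 → 2 ('ba')
  [16] 4/10 → 1 ('b')

n(n+1)/2 = 17·18/2 = 153
Σ LCP = 0 + 1 + 2 + 2 + 4 + 3 + 1 + 4 + 4 + 3 + 2 + 0 + 3 + 3 + 5 + 2 + 1 = 40
distinct = 153 − 40 = 113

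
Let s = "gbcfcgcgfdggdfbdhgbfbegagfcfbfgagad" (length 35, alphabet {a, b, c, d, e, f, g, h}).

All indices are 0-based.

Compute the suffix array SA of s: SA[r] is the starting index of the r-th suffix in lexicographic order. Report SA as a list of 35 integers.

sorted suffixes:
  #0 SA[0]=33  'ad'
  #1 SA[1]=31  'agad'
  #2 SA[2]=23  'agfcfbfgagad'
  #3 SA[3]=1  'bcfcgcgfdggdfbdhgbfbegagfcfbfgagad'
  #4 SA[4]=14  'bdhgbfbegagfcfbfgagad'
  #5 SA[5]=20  'begagfcfbfgagad'
  #6 SA[6]=18  'bfbegagfcfbfgagad'
  #7 SA[7]=28  'bfgagad'
  #8 SA[8]=26  'cfbfgagad'
  #9 SA[9]=2  'cfcgcgfdggdfbdhgbfbegagfcfbfgagad'
  #10 SA[10]=4  'cgcgfdggdfbdhgbfbegagfcfbfgagad'
  #11 SA[11]=6  'cgfdggdfbdhgbfbegagfcfbfgagad'
  #12 SA[12]=34  'd'
  #13 SA[13]=12  'dfbdhgbfbegagfcfbfgagad'
  #14 SA[14]=9  'dggdfbdhgbfbegagfcfbfgagad'
  #15 SA[15]=15  'dhgbfbegagfcfbfgagad'
  #16 SA[16]=21  'egagfcfbfgagad'
  #17 SA[17]=13  'fbdhgbfbegagfcfbfgagad'
  #18 SA[18]=19  'fbegagfcfbfgagad'
  #19 SA[19]=27  'fbfgagad'
  #20 SA[20]=25  'fcfbfgagad'
  #21 SA[21]=3  'fcgcgfdggdfbdhgbfbegagfcfbfgagad'
  #22 SA[22]=8  'fdggdfbdhgbfbegagfcfbfgagad'
  #23 SA[23]=29  'fgagad'
  #24 SA[24]=32  'gad'
  #25 SA[25]=30  'gagad'
  #26 SA[26]=22  'gagfcfbfgagad'
  #27 SA[27]=0  'gbcfcgcgfdggdfbdhgbfbegagfcfbfgagad'
  #28 SA[28]=17  'gbfbegagfcfbfgagad'
  #29 SA[29]=5  'gcgfdggdfbdhgbfbegagfcfbfgagad'
  #30 SA[30]=11  'gdfbdhgbfbegagfcfbfgagad'
  #31 SA[31]=24  'gfcfbfgagad'
  #32 SA[32]=7  'gfdggdfbdhgbfbegagfcfbfgagad'
  #33 SA[33]=10  'ggdfbdhgbfbegagfcfbfgagad'
  #34 SA[34]=16  'hgbfbegagfcfbfgagad'

[33, 31, 23, 1, 14, 20, 18, 28, 26, 2, 4, 6, 34, 12, 9, 15, 21, 13, 19, 27, 25, 3, 8, 29, 32, 30, 22, 0, 17, 5, 11, 24, 7, 10, 16]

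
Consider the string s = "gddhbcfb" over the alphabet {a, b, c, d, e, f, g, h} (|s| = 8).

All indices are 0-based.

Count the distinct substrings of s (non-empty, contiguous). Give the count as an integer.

rank→(start, suffix):
  0 → (7, 'b')
  1 → (4, 'bcfb')
  2 → (5, 'cfb')
  3 → (1, 'ddhbcfb')
  4 → (2, 'dhbcfb')
  5 → (6, 'fb')
  6 → (0, 'gddhbcfb')
  7 → (3, 'hbcfb')

SA = [7, 4, 5, 1, 2, 6, 0, 3]
[i] adj suffixes → lcp
  [1] 7/4 → 1 ('b')
  [2] 4/5 → 0 ('')
  [3] 5/1 → 0 ('')
  [4] 1/2 → 1 ('d')
  [5] 2/6 → 0 ('')
  [6] 6/0 → 0 ('')
  [7] 0/3 → 0 ('')

n(n+1)/2 = 8·9/2 = 36
Σ LCP = 0 + 1 + 0 + 0 + 1 + 0 + 0 + 0 = 2
distinct = 36 − 2 = 34

34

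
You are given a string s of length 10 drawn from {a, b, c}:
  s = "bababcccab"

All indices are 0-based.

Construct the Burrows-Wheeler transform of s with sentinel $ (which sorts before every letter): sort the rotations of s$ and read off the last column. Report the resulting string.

rank  rotation     last
    0  $bababcccab  b
    1  ab$bababccc  c
    2  ababcccab$b  b
    3  abcccab$bab  b
    4  b$bababccca  a
    5  bababcccab$  $
    6  babcccab$ba  a
    7  bcccab$baba  a
    8  cab$bababcc  c
    9  ccab$bababc  c
   10  cccab$babab  b

bcbba$aaccb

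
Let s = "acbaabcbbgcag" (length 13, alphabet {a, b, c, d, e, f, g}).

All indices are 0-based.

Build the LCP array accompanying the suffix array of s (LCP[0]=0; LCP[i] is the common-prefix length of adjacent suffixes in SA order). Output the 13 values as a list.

rank | idx | suffix
   0 |   3 | aabcbbgcag
   1 |   4 | abcbbgcag
   2 |   0 | acbaabcbbgcag
   3 |  11 | ag
   4 |   2 | baabcbbgcag
   5 |   7 | bbgcag
   6 |   5 | bcbbgcag
   7 |   8 | bgcag
   8 |  10 | cag
   9 |   1 | cbaabcbbgcag
  10 |   6 | cbbgcag
  11 |  12 | g
  12 |   9 | gcag

SA = [3, 4, 0, 11, 2, 7, 5, 8, 10, 1, 6, 12, 9]
[i] adj suffixes → lcp
  [1] 3/4 → 1 ('a')
  [2] 4/0 → 1 ('a')
  [3] 0/11 → 1 ('a')
  [4] 11/2 → 0 ('')
  [5] 2/7 → 1 ('b')
  [6] 7/5 → 1 ('b')
  [7] 5/8 → 1 ('b')
  [8] 8/10 → 0 ('')
  [9] 10/1 → 1 ('c')
  [10] 1/6 → 2 ('cb')
  [11] 6/12 → 0 ('')
  [12] 12/9 → 1 ('g')

[0, 1, 1, 1, 0, 1, 1, 1, 0, 1, 2, 0, 1]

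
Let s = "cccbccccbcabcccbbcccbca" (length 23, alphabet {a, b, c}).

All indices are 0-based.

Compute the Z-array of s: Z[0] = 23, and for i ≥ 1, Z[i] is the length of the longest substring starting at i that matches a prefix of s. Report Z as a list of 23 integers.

Z[0]=23
i=1: fresh scan; Z[1]=2 scan→box=[1,3)
i=2: min(r-i=1, Z[1]=2)=1; Z[2]=1
i=3: fresh scan; Z[3]=0
i=4: fresh scan; Z[4]=3 scan→box=[4,7)
i=5: min(r-i=2, Z[1]=2)=2; Z[5]=5 scan→box=[5,10)
i=6: min(r-i=4, Z[1]=2)=2; Z[6]=2
i=7: min(r-i=3, Z[2]=1)=1; Z[7]=1
i=8: min(r-i=2, Z[3]=0)=0; Z[8]=0
i=9: min(r-i=1, Z[4]=3)=1; Z[9]=1
i=10: fresh scan; Z[10]=0
i=11: fresh scan; Z[11]=0
i=12: fresh scan; Z[12]=4 scan→box=[12,16)
i=13: min(r-i=3, Z[1]=2)=2; Z[13]=2
i=14: min(r-i=2, Z[2]=1)=1; Z[14]=1
i=15: min(r-i=1, Z[3]=0)=0; Z[15]=0
i=16: fresh scan; Z[16]=0
i=17: fresh scan; Z[17]=5 scan→box=[17,22)
i=18: min(r-i=4, Z[1]=2)=2; Z[18]=2
i=19: min(r-i=3, Z[2]=1)=1; Z[19]=1
i=20: min(r-i=2, Z[3]=0)=0; Z[20]=0
i=21: min(r-i=1, Z[4]=3)=1; Z[21]=1
i=22: fresh scan; Z[22]=0

[23, 2, 1, 0, 3, 5, 2, 1, 0, 1, 0, 0, 4, 2, 1, 0, 0, 5, 2, 1, 0, 1, 0]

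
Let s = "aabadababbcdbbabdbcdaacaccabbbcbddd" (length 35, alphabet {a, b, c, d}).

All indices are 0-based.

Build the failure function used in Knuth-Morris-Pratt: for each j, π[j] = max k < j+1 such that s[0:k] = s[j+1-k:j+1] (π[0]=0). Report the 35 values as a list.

π[0] = 0
j=1 s[j]='a': π[1]=1 (border 'a')
j=2 s[j]='b': k: 1→0; π[2]=0 (border '')
j=3 s[j]='a': π[3]=1 (border 'a')
j=4 s[j]='d': k: 1→0; π[4]=0 (border '')
j=5 s[j]='a': π[5]=1 (border 'a')
j=6 s[j]='b': k: 1→0; π[6]=0 (border '')
j=7 s[j]='a': π[7]=1 (border 'a')
j=8 s[j]='b': k: 1→0; π[8]=0 (border '')
j=9 s[j]='b': π[9]=0 (border '')
j=10 s[j]='c': π[10]=0 (border '')
j=11 s[j]='d': π[11]=0 (border '')
j=12 s[j]='b': π[12]=0 (border '')
j=13 s[j]='b': π[13]=0 (border '')
j=14 s[j]='a': π[14]=1 (border 'a')
j=15 s[j]='b': k: 1→0; π[15]=0 (border '')
j=16 s[j]='d': π[16]=0 (border '')
j=17 s[j]='b': π[17]=0 (border '')
j=18 s[j]='c': π[18]=0 (border '')
j=19 s[j]='d': π[19]=0 (border '')
j=20 s[j]='a': π[20]=1 (border 'a')
j=21 s[j]='a': π[21]=2 (border 'aa')
j=22 s[j]='c': k: 2→1→0; π[22]=0 (border '')
j=23 s[j]='a': π[23]=1 (border 'a')
j=24 s[j]='c': k: 1→0; π[24]=0 (border '')
j=25 s[j]='c': π[25]=0 (border '')
j=26 s[j]='a': π[26]=1 (border 'a')
j=27 s[j]='b': k: 1→0; π[27]=0 (border '')
j=28 s[j]='b': π[28]=0 (border '')
j=29 s[j]='b': π[29]=0 (border '')
j=30 s[j]='c': π[30]=0 (border '')
j=31 s[j]='b': π[31]=0 (border '')
j=32 s[j]='d': π[32]=0 (border '')
j=33 s[j]='d': π[33]=0 (border '')
j=34 s[j]='d': π[34]=0 (border '')

[0, 1, 0, 1, 0, 1, 0, 1, 0, 0, 0, 0, 0, 0, 1, 0, 0, 0, 0, 0, 1, 2, 0, 1, 0, 0, 1, 0, 0, 0, 0, 0, 0, 0, 0]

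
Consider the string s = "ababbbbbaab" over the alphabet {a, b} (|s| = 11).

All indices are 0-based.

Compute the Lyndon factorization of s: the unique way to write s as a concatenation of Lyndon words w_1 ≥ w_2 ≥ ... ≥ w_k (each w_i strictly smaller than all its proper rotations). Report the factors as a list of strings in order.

["ababbbbb", "aab"]

emit factor 1: 'ababbbbb' (i=0, period=8)
emit factor 2: 'aab' (i=8, period=3)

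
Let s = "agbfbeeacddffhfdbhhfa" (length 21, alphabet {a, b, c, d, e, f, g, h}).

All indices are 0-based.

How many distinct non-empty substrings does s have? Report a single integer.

sorted suffixes:
  #0 SA[0]=20  'a'
  #1 SA[1]=7  'acddffhfdbhhfa'
  #2 SA[2]=0  'agbfbeeacddffhfdbhhfa'
  #3 SA[3]=4  'beeacddffhfdbhhfa'
  #4 SA[4]=2  'bfbeeacddffhfdbhhfa'
  #5 SA[5]=16  'bhhfa'
  #6 SA[6]=8  'cddffhfdbhhfa'
  #7 SA[7]=15  'dbhhfa'
  #8 SA[8]=9  'ddffhfdbhhfa'
  #9 SA[9]=10  'dffhfdbhhfa'
  #10 SA[10]=6  'eacddffhfdbhhfa'
  #11 SA[11]=5  'eeacddffhfdbhhfa'
  #12 SA[12]=19  'fa'
  #13 SA[13]=3  'fbeeacddffhfdbhhfa'
  #14 SA[14]=14  'fdbhhfa'
  #15 SA[15]=11  'ffhfdbhhfa'
  #16 SA[16]=12  'fhfdbhhfa'
  #17 SA[17]=1  'gbfbeeacddffhfdbhhfa'
  #18 SA[18]=18  'hfa'
  #19 SA[19]=13  'hfdbhhfa'
  #20 SA[20]=17  'hhfa'

SA = [20, 7, 0, 4, 2, 16, 8, 15, 9, 10, 6, 5, 19, 3, 14, 11, 12, 1, 18, 13, 17]
[i] adj suffixes → lcp
  [1] 20/7 → 1 ('a')
  [2] 7/0 → 1 ('a')
  [3] 0/4 → 0 ('')
  [4] 4/2 → 1 ('b')
  [5] 2/16 → 1 ('b')
  [6] 16/8 → 0 ('')
  [7] 8/15 → 0 ('')
  [8] 15/9 → 1 ('d')
  [9] 9/10 → 1 ('d')
  [10] 10/6 → 0 ('')
  [11] 6/5 → 1 ('e')
  [12] 5/19 → 0 ('')
  [13] 19/3 → 1 ('f')
  [14] 3/14 → 1 ('f')
  [15] 14/11 → 1 ('f')
  [16] 11/12 → 1 ('f')
  [17] 12/1 → 0 ('')
  [18] 1/18 → 0 ('')
  [19] 18/13 → 2 ('hf')
  [20] 13/17 → 1 ('h')

n(n+1)/2 = 21·22/2 = 231
Σ LCP = 0 + 1 + 1 + 0 + 1 + 1 + 0 + 0 + 1 + 1 + 0 + 1 + 0 + 1 + 1 + 1 + 1 + 0 + 0 + 2 + 1 = 14
distinct = 231 − 14 = 217

217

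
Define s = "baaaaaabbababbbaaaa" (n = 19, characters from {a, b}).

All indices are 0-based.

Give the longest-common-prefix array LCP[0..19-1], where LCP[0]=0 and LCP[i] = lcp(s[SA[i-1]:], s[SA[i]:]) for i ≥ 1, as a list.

rank→(start, suffix):
  0 → (18, 'a')
  1 → (17, 'aa')
  2 → (16, 'aaa')
  3 → (15, 'aaaa')
  4 → (1, 'aaaaaabbababbbaaaa')
  5 → (2, 'aaaaabbababbbaaaa')
  6 → (3, 'aaaabbababbbaaaa')
  7 → (4, 'aaabbababbbaaaa')
  8 → (5, 'aabbababbbaaaa')
  9 → (9, 'ababbbaaaa')
  10 → (6, 'abbababbbaaaa')
  11 → (11, 'abbbaaaa')
  12 → (14, 'baaaa')
  13 → (0, 'baaaaaabbababbbaaaa')
  14 → (8, 'bababbbaaaa')
  15 → (10, 'babbbaaaa')
  16 → (13, 'bbaaaa')
  17 → (7, 'bbababbbaaaa')
  18 → (12, 'bbbaaaa')

SA = [18, 17, 16, 15, 1, 2, 3, 4, 5, 9, 6, 11, 14, 0, 8, 10, 13, 7, 12]
[i] adj suffixes → lcp
  [1] 18/17 → 1 ('a')
  [2] 17/16 → 2 ('aa')
  [3] 16/15 → 3 ('aaa')
  [4] 15/1 → 4 ('aaaa')
  [5] 1/2 → 5 ('aaaaa')
  [6] 2/3 → 4 ('aaaa')
  [7] 3/4 → 3 ('aaa')
  [8] 4/5 → 2 ('aa')
  [9] 5/9 → 1 ('a')
  [10] 9/6 → 2 ('ab')
  [11] 6/11 → 3 ('abb')
  [12] 11/14 → 0 ('')
  [13] 14/0 → 5 ('baaaa')
  [14] 0/8 → 2 ('ba')
  [15] 8/10 → 3 ('bab')
  [16] 10/13 → 1 ('b')
  [17] 13/7 → 3 ('bba')
  [18] 7/12 → 2 ('bb')

[0, 1, 2, 3, 4, 5, 4, 3, 2, 1, 2, 3, 0, 5, 2, 3, 1, 3, 2]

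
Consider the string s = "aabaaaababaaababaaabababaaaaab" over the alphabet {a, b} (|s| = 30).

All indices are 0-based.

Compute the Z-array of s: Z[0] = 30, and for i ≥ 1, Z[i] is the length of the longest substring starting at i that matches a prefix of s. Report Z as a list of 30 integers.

[30, 1, 0, 2, 2, 4, 1, 0, 1, 0, 2, 4, 1, 0, 1, 0, 2, 4, 1, 0, 1, 0, 1, 0, 2, 2, 2, 3, 1, 0]

Z[0]=30
i=1: i≥r, start 0; Z[1]=1 extend→box=[1,2)
i=2: i≥r, start 0; Z[2]=0
i=3: i≥r, start 0; Z[3]=2 extend→box=[3,5)
i=4: min(r-i=1, Z[1]=1)=1; Z[4]=2 extend→box=[4,6)
i=5: min(r-i=1, Z[1]=1)=1; Z[5]=4 extend→box=[5,9)
i=6: min(r-i=3, Z[1]=1)=1; Z[6]=1
i=7: min(r-i=2, Z[2]=0)=0; Z[7]=0
i=8: min(r-i=1, Z[3]=2)=1; Z[8]=1
i=9: i≥r, start 0; Z[9]=0
i=10: i≥r, start 0; Z[10]=2 extend→box=[10,12)
i=11: min(r-i=1, Z[1]=1)=1; Z[11]=4 extend→box=[11,15)
i=12: min(r-i=3, Z[1]=1)=1; Z[12]=1
i=13: min(r-i=2, Z[2]=0)=0; Z[13]=0
i=14: min(r-i=1, Z[3]=2)=1; Z[14]=1
i=15: i≥r, start 0; Z[15]=0
i=16: i≥r, start 0; Z[16]=2 extend→box=[16,18)
i=17: min(r-i=1, Z[1]=1)=1; Z[17]=4 extend→box=[17,21)
i=18: min(r-i=3, Z[1]=1)=1; Z[18]=1
i=19: min(r-i=2, Z[2]=0)=0; Z[19]=0
i=20: min(r-i=1, Z[3]=2)=1; Z[20]=1
i=21: i≥r, start 0; Z[21]=0
i=22: i≥r, start 0; Z[22]=1 extend→box=[22,23)
i=23: i≥r, start 0; Z[23]=0
i=24: i≥r, start 0; Z[24]=2 extend→box=[24,26)
i=25: min(r-i=1, Z[1]=1)=1; Z[25]=2 extend→box=[25,27)
i=26: min(r-i=1, Z[1]=1)=1; Z[26]=2 extend→box=[26,28)
i=27: min(r-i=1, Z[1]=1)=1; Z[27]=3 extend→box=[27,30)
i=28: min(r-i=2, Z[1]=1)=1; Z[28]=1
i=29: min(r-i=1, Z[2]=0)=0; Z[29]=0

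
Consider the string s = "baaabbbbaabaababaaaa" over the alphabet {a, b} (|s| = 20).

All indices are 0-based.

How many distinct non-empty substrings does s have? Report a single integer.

sorted suffixes:
  #0 SA[0]=19  'a'
  #1 SA[1]=18  'aa'
  #2 SA[2]=17  'aaa'
  #3 SA[3]=16  'aaaa'
  #4 SA[4]=1  'aaabbbbaabaababaaaa'
  #5 SA[5]=8  'aabaababaaaa'
  #6 SA[6]=11  'aababaaaa'
  #7 SA[7]=2  'aabbbbaabaababaaaa'
  #8 SA[8]=14  'abaaaa'
  #9 SA[9]=9  'abaababaaaa'
  #10 SA[10]=12  'ababaaaa'
  #11 SA[11]=3  'abbbbaabaababaaaa'
  #12 SA[12]=15  'baaaa'
  #13 SA[13]=0  'baaabbbbaabaababaaaa'
  #14 SA[14]=7  'baabaababaaaa'
  #15 SA[15]=10  'baababaaaa'
  #16 SA[16]=13  'babaaaa'
  #17 SA[17]=6  'bbaabaababaaaa'
  #18 SA[18]=5  'bbbaabaababaaaa'
  #19 SA[19]=4  'bbbbaabaababaaaa'

SA = [19, 18, 17, 16, 1, 8, 11, 2, 14, 9, 12, 3, 15, 0, 7, 10, 13, 6, 5, 4]
rank  pair      lcp
   1  s[19:],s[18:]  1  'a'
   2  s[18:],s[17:]  2  'aa'
   3  s[17:],s[16:]  3  'aaa'
   4  s[16:],s[1:]  3  'aaa'
   5  s[1:],s[8:]  2  'aa'
   6  s[8:],s[11:]  4  'aaba'
   7  s[11:],s[2:]  3  'aab'
   8  s[2:],s[14:]  1  'a'
   9  s[14:],s[9:]  4  'abaa'
  10  s[9:],s[12:]  3  'aba'
  11  s[12:],s[3:]  2  'ab'
  12  s[3:],s[15:]  0  ''
  13  s[15:],s[0:]  4  'baaa'
  14  s[0:],s[7:]  3  'baa'
  15  s[7:],s[10:]  5  'baaba'
  16  s[10:],s[13:]  2  'ba'
  17  s[13:],s[6:]  1  'b'
  18  s[6:],s[5:]  2  'bb'
  19  s[5:],s[4:]  3  'bbb'

n(n+1)/2 = 20·21/2 = 210
Σ LCP = 0 + 1 + 2 + 3 + 3 + 2 + 4 + 3 + 1 + 4 + 3 + 2 + 0 + 4 + 3 + 5 + 2 + 1 + 2 + 3 = 48
distinct = 210 − 48 = 162

162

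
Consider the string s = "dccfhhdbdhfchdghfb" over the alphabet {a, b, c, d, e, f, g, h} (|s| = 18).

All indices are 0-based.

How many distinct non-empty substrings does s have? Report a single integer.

157

rank→(start, suffix):
  0 → (17, 'b')
  1 → (7, 'bdhfchdghfb')
  2 → (1, 'ccfhhdbdhfchdghfb')
  3 → (2, 'cfhhdbdhfchdghfb')
  4 → (11, 'chdghfb')
  5 → (6, 'dbdhfchdghfb')
  6 → (0, 'dccfhhdbdhfchdghfb')
  7 → (13, 'dghfb')
  8 → (8, 'dhfchdghfb')
  9 → (16, 'fb')
  10 → (10, 'fchdghfb')
  11 → (3, 'fhhdbdhfchdghfb')
  12 → (14, 'ghfb')
  13 → (5, 'hdbdhfchdghfb')
  14 → (12, 'hdghfb')
  15 → (15, 'hfb')
  16 → (9, 'hfchdghfb')
  17 → (4, 'hhdbdhfchdghfb')

SA = [17, 7, 1, 2, 11, 6, 0, 13, 8, 16, 10, 3, 14, 5, 12, 15, 9, 4]
i: (SA[i-1],SA[i]) lcp shared
  1: (17,7) 1 'b'
  2: (7,1) 0 ''
  3: (1,2) 1 'c'
  4: (2,11) 1 'c'
  5: (11,6) 0 ''
  6: (6,0) 1 'd'
  7: (0,13) 1 'd'
  8: (13,8) 1 'd'
  9: (8,16) 0 ''
  10: (16,10) 1 'f'
  11: (10,3) 1 'f'
  12: (3,14) 0 ''
  13: (14,5) 0 ''
  14: (5,12) 2 'hd'
  15: (12,15) 1 'h'
  16: (15,9) 2 'hf'
  17: (9,4) 1 'h'

n(n+1)/2 = 18·19/2 = 171
Σ LCP = 0 + 1 + 0 + 1 + 1 + 0 + 1 + 1 + 1 + 0 + 1 + 1 + 0 + 0 + 2 + 1 + 2 + 1 = 14
distinct = 171 − 14 = 157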